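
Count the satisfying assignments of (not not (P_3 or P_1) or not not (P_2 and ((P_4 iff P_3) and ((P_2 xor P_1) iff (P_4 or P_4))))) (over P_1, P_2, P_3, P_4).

12

 P_1  |  P_2  |  P_3  |  P_4  |   φ  
----- | ----- | ----- | ----- | -----
False | False | False | False | False
False | False | False |  True | False
False | False |  True | False |  True
False | False |  True |  True |  True
False |  True | False | False | False
False |  True | False |  True | False
False |  True |  True | False |  True
False |  True |  True |  True |  True
 True | False | False | False |  True
 True | False | False |  True |  True
 True | False |  True | False |  True
 True | False |  True |  True |  True
 True |  True | False | False |  True
 True |  True | False |  True |  True
 True |  True |  True | False |  True
 True |  True |  True |  True |  True
The formula is true on 12 of the 16 rows.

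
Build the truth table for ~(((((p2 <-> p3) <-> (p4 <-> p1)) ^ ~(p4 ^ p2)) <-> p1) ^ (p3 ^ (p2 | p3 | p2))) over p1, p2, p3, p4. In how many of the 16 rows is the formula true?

12

p1 | p2 | p3 | p4 | φ
-- | -- | -- | -- | -
T  | T  | T  | T  | T
T  | T  | T  | F  | T
T  | T  | F  | T  | T
T  | T  | F  | F  | T
T  | F  | T  | T  | T
T  | F  | T  | F  | T
T  | F  | F  | T  | F
T  | F  | F  | F  | F
F  | T  | T  | T  | T
F  | T  | T  | F  | T
F  | T  | F  | T  | T
F  | T  | F  | F  | T
F  | F  | T  | T  | T
F  | F  | T  | F  | T
F  | F  | F  | T  | F
F  | F  | F  | F  | F
The formula is true on 12 of the 16 rows.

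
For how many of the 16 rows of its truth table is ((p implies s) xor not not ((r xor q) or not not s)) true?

p  q  r  s  |  φ
T  T  T  T  |  F
T  T  T  F  |  F
T  T  F  T  |  F
T  T  F  F  |  T
T  F  T  T  |  F
T  F  T  F  |  T
T  F  F  T  |  F
T  F  F  F  |  F
F  T  T  T  |  F
F  T  T  F  |  T
F  T  F  T  |  F
F  T  F  F  |  F
F  F  T  T  |  F
F  F  T  F  |  F
F  F  F  T  |  F
F  F  F  F  |  T
The formula is true on 4 of the 16 rows.

4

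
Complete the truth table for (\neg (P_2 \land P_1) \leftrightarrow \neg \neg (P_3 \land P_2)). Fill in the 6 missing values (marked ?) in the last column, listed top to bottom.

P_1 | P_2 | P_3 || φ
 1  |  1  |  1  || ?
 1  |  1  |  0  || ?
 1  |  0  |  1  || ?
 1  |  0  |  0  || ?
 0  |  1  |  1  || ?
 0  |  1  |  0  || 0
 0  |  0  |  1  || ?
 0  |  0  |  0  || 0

0, 1, 0, 0, 1, 0

Row P_1=1, P_2=1, P_3=1: \neg (P_2 \land P_1) = 0, \neg \neg (P_3 \land P_2) = 1, so the formula = 0.
Row P_1=1, P_2=1, P_3=0: \neg (P_2 \land P_1) = 0, \neg \neg (P_3 \land P_2) = 0, so the formula = 1.
Row P_1=1, P_2=0, P_3=1: \neg (P_2 \land P_1) = 1, \neg \neg (P_3 \land P_2) = 0, so the formula = 0.
Row P_1=1, P_2=0, P_3=0: \neg (P_2 \land P_1) = 1, \neg \neg (P_3 \land P_2) = 0, so the formula = 0.
Row P_1=0, P_2=1, P_3=1: \neg (P_2 \land P_1) = 1, \neg \neg (P_3 \land P_2) = 1, so the formula = 1.
Row P_1=0, P_2=0, P_3=1: \neg (P_2 \land P_1) = 1, \neg \neg (P_3 \land P_2) = 0, so the formula = 0.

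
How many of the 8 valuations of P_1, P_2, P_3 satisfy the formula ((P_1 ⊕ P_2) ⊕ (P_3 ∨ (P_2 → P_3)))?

P_1 | P_2 | P_3 || (P_1 ⊕ P_2) | (P_2 → P_3) | (P_3 ∨ (P_2 → P_3)) | φ
 1  |  1  |  1  ||      0      |      1      |          1          | 1
 1  |  1  |  0  ||      0      |      0      |          0          | 0
 1  |  0  |  1  ||      1      |      1      |          1          | 0
 1  |  0  |  0  ||      1      |      1      |          1          | 0
 0  |  1  |  1  ||      1      |      1      |          1          | 0
 0  |  1  |  0  ||      1      |      0      |          0          | 1
 0  |  0  |  1  ||      0      |      1      |          1          | 1
 0  |  0  |  0  ||      0      |      1      |          1          | 1
The formula is true on 4 of the 8 rows.

4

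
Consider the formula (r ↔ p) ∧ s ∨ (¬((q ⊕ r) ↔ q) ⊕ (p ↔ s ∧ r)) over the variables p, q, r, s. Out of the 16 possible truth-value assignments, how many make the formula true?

10

  p      q      r      s    |    φ  
 True   True   True   True  |   True
 True   True   True  False  |   True
 True   True  False   True  |  False
 True   True  False  False  |  False
 True  False   True   True  |   True
 True  False   True  False  |   True
 True  False  False   True  |  False
 True  False  False  False  |  False
False   True   True   True  |   True
False   True   True  False  |  False
False   True  False   True  |   True
False   True  False  False  |   True
False  False   True   True  |   True
False  False   True  False  |  False
False  False  False   True  |   True
False  False  False  False  |   True
The formula is true on 10 of the 16 rows.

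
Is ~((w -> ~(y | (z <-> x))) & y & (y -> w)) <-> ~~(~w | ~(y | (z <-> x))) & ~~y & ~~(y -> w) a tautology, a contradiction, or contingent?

contradiction

  x      y      z      w    |    φ  
 True   True   True   True  |  False
 True   True   True  False  |  False
 True   True  False   True  |  False
 True   True  False  False  |  False
 True  False   True   True  |  False
 True  False   True  False  |  False
 True  False  False   True  |  False
 True  False  False  False  |  False
False   True   True   True  |  False
False   True   True  False  |  False
False   True  False   True  |  False
False   True  False  False  |  False
False  False   True   True  |  False
False  False   True  False  |  False
False  False  False   True  |  False
False  False  False  False  |  False
Every row is False, so the formula is a contradiction.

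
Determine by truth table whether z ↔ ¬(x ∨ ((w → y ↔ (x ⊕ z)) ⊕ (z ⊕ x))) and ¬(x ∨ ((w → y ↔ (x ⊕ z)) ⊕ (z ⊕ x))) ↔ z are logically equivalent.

equivalent

x | y | z | w | φ | ψ
- | - | - | - | - | -
1 | 1 | 1 | 1 | 0 | 0
1 | 1 | 1 | 0 | 0 | 0
1 | 1 | 0 | 1 | 1 | 1
1 | 1 | 0 | 0 | 1 | 1
1 | 0 | 1 | 1 | 0 | 0
1 | 0 | 1 | 0 | 0 | 0
1 | 0 | 0 | 1 | 1 | 1
1 | 0 | 0 | 0 | 1 | 1
0 | 1 | 1 | 1 | 1 | 1
0 | 1 | 1 | 0 | 1 | 1
0 | 1 | 0 | 1 | 0 | 0
0 | 1 | 0 | 0 | 0 | 0
0 | 0 | 1 | 1 | 0 | 0
0 | 0 | 1 | 0 | 1 | 1
0 | 0 | 0 | 1 | 1 | 1
0 | 0 | 0 | 0 | 0 | 0
The columns for φ and ψ agree on every row, so they are logically equivalent.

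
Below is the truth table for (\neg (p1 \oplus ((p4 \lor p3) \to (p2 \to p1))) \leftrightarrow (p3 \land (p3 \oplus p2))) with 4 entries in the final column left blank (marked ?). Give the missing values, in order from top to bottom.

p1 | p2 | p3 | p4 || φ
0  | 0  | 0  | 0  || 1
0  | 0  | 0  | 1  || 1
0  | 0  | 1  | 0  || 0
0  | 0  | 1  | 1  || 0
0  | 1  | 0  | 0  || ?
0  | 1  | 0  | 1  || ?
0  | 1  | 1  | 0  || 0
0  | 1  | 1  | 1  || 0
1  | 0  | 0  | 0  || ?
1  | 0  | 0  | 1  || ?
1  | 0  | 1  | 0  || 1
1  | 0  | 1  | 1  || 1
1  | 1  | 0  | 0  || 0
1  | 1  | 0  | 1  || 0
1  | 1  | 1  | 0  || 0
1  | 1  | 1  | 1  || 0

1, 0, 0, 0

Row p1=0, p2=1, p3=0, p4=0: \neg (p1 \oplus ((p4 \lor p3) \to (p2 \to p1))) = 0, (p3 \land (p3 \oplus p2)) = 0, so the formula = 1.
Row p1=0, p2=1, p3=0, p4=1: \neg (p1 \oplus ((p4 \lor p3) \to (p2 \to p1))) = 1, (p3 \land (p3 \oplus p2)) = 0, so the formula = 0.
Row p1=1, p2=0, p3=0, p4=0: \neg (p1 \oplus ((p4 \lor p3) \to (p2 \to p1))) = 1, (p3 \land (p3 \oplus p2)) = 0, so the formula = 0.
Row p1=1, p2=0, p3=0, p4=1: \neg (p1 \oplus ((p4 \lor p3) \to (p2 \to p1))) = 1, (p3 \land (p3 \oplus p2)) = 0, so the formula = 0.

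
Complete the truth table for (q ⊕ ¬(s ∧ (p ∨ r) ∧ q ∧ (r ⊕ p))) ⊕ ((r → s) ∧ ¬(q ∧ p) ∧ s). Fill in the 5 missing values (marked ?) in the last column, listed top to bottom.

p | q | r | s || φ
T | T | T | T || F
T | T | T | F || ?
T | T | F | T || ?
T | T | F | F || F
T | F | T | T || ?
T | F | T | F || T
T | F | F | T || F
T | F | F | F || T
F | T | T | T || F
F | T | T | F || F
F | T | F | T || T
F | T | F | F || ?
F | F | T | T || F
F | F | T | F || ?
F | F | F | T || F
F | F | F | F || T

Row p=T, q=T, r=T, s=F: (q ⊕ ¬(s ∧ (p ∨ r) ∧ q ∧ (r ⊕ p))) = F, ((r → s) ∧ ¬(q ∧ p) ∧ s) = F, so the formula = F.
Row p=T, q=T, r=F, s=T: (q ⊕ ¬(s ∧ (p ∨ r) ∧ q ∧ (r ⊕ p))) = T, ((r → s) ∧ ¬(q ∧ p) ∧ s) = F, so the formula = T.
Row p=T, q=F, r=T, s=T: (q ⊕ ¬(s ∧ (p ∨ r) ∧ q ∧ (r ⊕ p))) = T, ((r → s) ∧ ¬(q ∧ p) ∧ s) = T, so the formula = F.
Row p=F, q=T, r=F, s=F: (q ⊕ ¬(s ∧ (p ∨ r) ∧ q ∧ (r ⊕ p))) = F, ((r → s) ∧ ¬(q ∧ p) ∧ s) = F, so the formula = F.
Row p=F, q=F, r=T, s=F: (q ⊕ ¬(s ∧ (p ∨ r) ∧ q ∧ (r ⊕ p))) = T, ((r → s) ∧ ¬(q ∧ p) ∧ s) = F, so the formula = T.

F, T, F, F, T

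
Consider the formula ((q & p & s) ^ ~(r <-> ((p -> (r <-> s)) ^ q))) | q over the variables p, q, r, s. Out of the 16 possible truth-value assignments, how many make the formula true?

  p   |   q   |   r   |   s   ||   φ  
 True |  True |  True |  True ||  True
 True |  True |  True | False ||  True
 True |  True | False |  True ||  True
 True |  True | False | False ||  True
 True | False |  True |  True || False
 True | False |  True | False ||  True
 True | False | False |  True || False
 True | False | False | False ||  True
False |  True |  True |  True ||  True
False |  True |  True | False ||  True
False |  True | False |  True ||  True
False |  True | False | False ||  True
False | False |  True |  True || False
False | False |  True | False || False
False | False | False |  True ||  True
False | False | False | False ||  True
The formula is true on 12 of the 16 rows.

12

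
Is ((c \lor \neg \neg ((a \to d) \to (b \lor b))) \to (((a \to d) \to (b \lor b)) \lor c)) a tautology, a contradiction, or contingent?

a | b | c | d || φ
0 | 0 | 0 | 0 || 1
0 | 0 | 0 | 1 || 1
0 | 0 | 1 | 0 || 1
0 | 0 | 1 | 1 || 1
0 | 1 | 0 | 0 || 1
0 | 1 | 0 | 1 || 1
0 | 1 | 1 | 0 || 1
0 | 1 | 1 | 1 || 1
1 | 0 | 0 | 0 || 1
1 | 0 | 0 | 1 || 1
1 | 0 | 1 | 0 || 1
1 | 0 | 1 | 1 || 1
1 | 1 | 0 | 0 || 1
1 | 1 | 0 | 1 || 1
1 | 1 | 1 | 0 || 1
1 | 1 | 1 | 1 || 1
Every row is 1, so the formula is a tautology.

tautology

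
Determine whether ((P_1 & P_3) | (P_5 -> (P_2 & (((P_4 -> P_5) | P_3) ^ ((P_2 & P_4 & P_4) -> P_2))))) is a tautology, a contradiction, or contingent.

contingent

P_1 | P_2 | P_3 | P_4 | P_5 || φ
 0  |  0  |  0  |  0  |  0  || 1
 0  |  0  |  0  |  0  |  1  || 0
 0  |  0  |  0  |  1  |  0  || 1
 0  |  0  |  0  |  1  |  1  || 0
 0  |  0  |  1  |  0  |  0  || 1
 0  |  0  |  1  |  0  |  1  || 0
 0  |  0  |  1  |  1  |  0  || 1
 0  |  0  |  1  |  1  |  1  || 0
 0  |  1  |  0  |  0  |  0  || 1
 0  |  1  |  0  |  0  |  1  || 0
 0  |  1  |  0  |  1  |  0  || 1
 0  |  1  |  0  |  1  |  1  || 0
 0  |  1  |  1  |  0  |  0  || 1
 0  |  1  |  1  |  0  |  1  || 0
 0  |  1  |  1  |  1  |  0  || 1
 0  |  1  |  1  |  1  |  1  || 0
 1  |  0  |  0  |  0  |  0  || 1
 1  |  0  |  0  |  0  |  1  || 0
 1  |  0  |  0  |  1  |  0  || 1
 1  |  0  |  0  |  1  |  1  || 0
 1  |  0  |  1  |  0  |  0  || 1
 1  |  0  |  1  |  0  |  1  || 1
 1  |  0  |  1  |  1  |  0  || 1
 1  |  0  |  1  |  1  |  1  || 1
 1  |  1  |  0  |  0  |  0  || 1
 1  |  1  |  0  |  0  |  1  || 0
 1  |  1  |  0  |  1  |  0  || 1
 1  |  1  |  0  |  1  |  1  || 0
 1  |  1  |  1  |  0  |  0  || 1
 1  |  1  |  1  |  0  |  1  || 1
 1  |  1  |  1  |  1  |  0  || 1
 1  |  1  |  1  |  1  |  1  || 1
20 of 32 rows are 1, so the formula is contingent.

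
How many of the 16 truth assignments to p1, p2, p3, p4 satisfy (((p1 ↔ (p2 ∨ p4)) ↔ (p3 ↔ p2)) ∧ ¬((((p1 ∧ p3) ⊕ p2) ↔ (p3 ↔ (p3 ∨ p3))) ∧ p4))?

p1 | p2 | p3 | p4 || (p2 ∨ p4) | (p1 ↔ (p2 ∨ p4)) | (p3 ↔ p2) | (p1 ∧ p3) | ((p1 ∧ p3) ⊕ p2) | (p3 ∨ p3) | (p3 ↔ (p3 ∨ p3)) | φ
F  | F  | F  | F  ||     F     |        T         |     T     |     F     |        F         |     F     |        T         | T
F  | F  | F  | T  ||     T     |        F         |     T     |     F     |        F         |     F     |        T         | F
F  | F  | T  | F  ||     F     |        T         |     F     |     F     |        F         |     T     |        T         | F
F  | F  | T  | T  ||     T     |        F         |     F     |     F     |        F         |     T     |        T         | T
F  | T  | F  | F  ||     T     |        F         |     F     |     F     |        T         |     F     |        T         | T
F  | T  | F  | T  ||     T     |        F         |     F     |     F     |        T         |     F     |        T         | F
F  | T  | T  | F  ||     T     |        F         |     T     |     F     |        T         |     T     |        T         | F
F  | T  | T  | T  ||     T     |        F         |     T     |     F     |        T         |     T     |        T         | F
T  | F  | F  | F  ||     F     |        F         |     T     |     F     |        F         |     F     |        T         | F
T  | F  | F  | T  ||     T     |        T         |     T     |     F     |        F         |     F     |        T         | T
T  | F  | T  | F  ||     F     |        F         |     F     |     T     |        T         |     T     |        T         | T
T  | F  | T  | T  ||     T     |        T         |     F     |     T     |        T         |     T     |        T         | F
T  | T  | F  | F  ||     T     |        T         |     F     |     F     |        T         |     F     |        T         | F
T  | T  | F  | T  ||     T     |        T         |     F     |     F     |        T         |     F     |        T         | F
T  | T  | T  | F  ||     T     |        T         |     T     |     T     |        F         |     T     |        T         | T
T  | T  | T  | T  ||     T     |        T         |     T     |     T     |        F         |     T     |        T         | T
The formula is true on 7 of the 16 rows.

7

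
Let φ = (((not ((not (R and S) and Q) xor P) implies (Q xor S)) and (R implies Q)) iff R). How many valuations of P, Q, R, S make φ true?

P | Q | R | S || (R and S) | not (R and S) | (not (R and S) and Q) | (Q xor S) | (R implies Q) | φ
0 | 0 | 0 | 0 ||     0     |       1       |           0           |     0     |       1       | 1
0 | 0 | 0 | 1 ||     0     |       1       |           0           |     1     |       1       | 0
0 | 0 | 1 | 0 ||     0     |       1       |           0           |     0     |       0       | 0
0 | 0 | 1 | 1 ||     1     |       0       |           0           |     1     |       0       | 0
0 | 1 | 0 | 0 ||     0     |       1       |           1           |     1     |       1       | 0
0 | 1 | 0 | 1 ||     0     |       1       |           1           |     0     |       1       | 0
0 | 1 | 1 | 0 ||     0     |       1       |           1           |     1     |       1       | 1
0 | 1 | 1 | 1 ||     1     |       0       |           0           |     0     |       1       | 0
1 | 0 | 0 | 0 ||     0     |       1       |           0           |     0     |       1       | 0
1 | 0 | 0 | 1 ||     0     |       1       |           0           |     1     |       1       | 0
1 | 0 | 1 | 0 ||     0     |       1       |           0           |     0     |       0       | 0
1 | 0 | 1 | 1 ||     1     |       0       |           0           |     1     |       0       | 0
1 | 1 | 0 | 0 ||     0     |       1       |           1           |     1     |       1       | 0
1 | 1 | 0 | 1 ||     0     |       1       |           1           |     0     |       1       | 1
1 | 1 | 1 | 0 ||     0     |       1       |           1           |     1     |       1       | 1
1 | 1 | 1 | 1 ||     1     |       0       |           0           |     0     |       1       | 1
The formula is true on 5 of the 16 rows.

5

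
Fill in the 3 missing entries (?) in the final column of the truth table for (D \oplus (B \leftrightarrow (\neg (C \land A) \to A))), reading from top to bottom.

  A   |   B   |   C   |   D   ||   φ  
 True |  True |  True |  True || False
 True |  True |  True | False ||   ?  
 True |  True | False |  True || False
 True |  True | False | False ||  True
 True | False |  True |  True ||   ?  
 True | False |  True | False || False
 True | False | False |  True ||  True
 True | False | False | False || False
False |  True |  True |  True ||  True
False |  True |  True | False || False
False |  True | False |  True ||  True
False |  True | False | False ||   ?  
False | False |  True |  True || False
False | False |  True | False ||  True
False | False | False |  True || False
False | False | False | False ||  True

Row A=True, B=True, C=True, D=False: (B \leftrightarrow (\neg (C \land A) \to A)) = True, so the formula = True.
Row A=True, B=False, C=True, D=True: (B \leftrightarrow (\neg (C \land A) \to A)) = False, so the formula = True.
Row A=False, B=True, C=False, D=False: (B \leftrightarrow (\neg (C \land A) \to A)) = False, so the formula = False.

True, True, False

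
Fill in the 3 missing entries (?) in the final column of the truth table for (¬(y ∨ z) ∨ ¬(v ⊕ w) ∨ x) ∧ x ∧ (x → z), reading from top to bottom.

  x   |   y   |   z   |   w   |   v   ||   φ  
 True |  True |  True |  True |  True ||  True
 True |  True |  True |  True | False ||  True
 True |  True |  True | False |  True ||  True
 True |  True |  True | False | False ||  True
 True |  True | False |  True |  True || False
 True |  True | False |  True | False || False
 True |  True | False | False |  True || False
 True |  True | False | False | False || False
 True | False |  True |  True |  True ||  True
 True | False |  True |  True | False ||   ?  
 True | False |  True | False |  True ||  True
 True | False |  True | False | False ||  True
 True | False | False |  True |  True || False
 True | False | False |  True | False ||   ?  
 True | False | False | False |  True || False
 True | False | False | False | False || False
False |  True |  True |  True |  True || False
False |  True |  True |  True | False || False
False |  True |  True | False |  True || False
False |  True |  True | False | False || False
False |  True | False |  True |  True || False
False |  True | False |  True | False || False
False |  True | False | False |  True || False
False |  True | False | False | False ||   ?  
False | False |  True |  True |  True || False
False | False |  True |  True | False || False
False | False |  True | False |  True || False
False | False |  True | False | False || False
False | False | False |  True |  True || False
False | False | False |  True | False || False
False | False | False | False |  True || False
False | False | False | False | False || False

Row x=True, y=False, z=True, w=True, v=False: (¬(y ∨ z) ∨ ¬(v ⊕ w) ∨ x) = True, (x → z) = True, so the formula = True.
Row x=True, y=False, z=False, w=True, v=False: (¬(y ∨ z) ∨ ¬(v ⊕ w) ∨ x) = True, (x → z) = False, so the formula = False.
Row x=False, y=True, z=False, w=False, v=False: (¬(y ∨ z) ∨ ¬(v ⊕ w) ∨ x) = True, (x → z) = True, so the formula = False.

True, False, False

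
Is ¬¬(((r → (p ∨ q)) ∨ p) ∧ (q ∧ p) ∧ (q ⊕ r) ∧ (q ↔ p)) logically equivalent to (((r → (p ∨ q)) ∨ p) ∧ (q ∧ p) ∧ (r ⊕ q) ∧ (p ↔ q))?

p | q | r || φ | ψ
T | T | T || F | F
T | T | F || T | T
T | F | T || F | F
T | F | F || F | F
F | T | T || F | F
F | T | F || F | F
F | F | T || F | F
F | F | F || F | F
The columns for φ and ψ agree on every row, so they are logically equivalent.

equivalent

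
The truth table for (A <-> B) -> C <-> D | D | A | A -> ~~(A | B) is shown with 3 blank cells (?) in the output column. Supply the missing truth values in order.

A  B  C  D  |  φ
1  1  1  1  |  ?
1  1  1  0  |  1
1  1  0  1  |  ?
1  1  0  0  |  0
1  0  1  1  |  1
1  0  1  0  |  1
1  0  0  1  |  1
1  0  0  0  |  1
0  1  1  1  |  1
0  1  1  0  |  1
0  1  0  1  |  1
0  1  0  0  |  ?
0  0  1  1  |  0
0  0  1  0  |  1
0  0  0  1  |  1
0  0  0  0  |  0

Row A=1, B=1, C=1, D=1: ((A <-> B) -> C) = 1, (D | D | A | A -> ~~(A | B)) = 1, so the formula = 1.
Row A=1, B=1, C=0, D=1: ((A <-> B) -> C) = 0, (D | D | A | A -> ~~(A | B)) = 1, so the formula = 0.
Row A=0, B=1, C=0, D=0: ((A <-> B) -> C) = 1, (D | D | A | A -> ~~(A | B)) = 1, so the formula = 1.

1, 0, 1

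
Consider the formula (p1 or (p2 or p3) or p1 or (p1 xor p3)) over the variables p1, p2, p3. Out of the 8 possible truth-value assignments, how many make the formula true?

7

p1 | p2 | p3 || (p2 or p3) | (p1 xor p3) | φ
T  | T  | T  ||     T      |      F      | T
T  | T  | F  ||     T      |      T      | T
T  | F  | T  ||     T      |      F      | T
T  | F  | F  ||     F      |      T      | T
F  | T  | T  ||     T      |      T      | T
F  | T  | F  ||     T      |      F      | T
F  | F  | T  ||     T      |      T      | T
F  | F  | F  ||     F      |      F      | F
The formula is true on 7 of the 8 rows.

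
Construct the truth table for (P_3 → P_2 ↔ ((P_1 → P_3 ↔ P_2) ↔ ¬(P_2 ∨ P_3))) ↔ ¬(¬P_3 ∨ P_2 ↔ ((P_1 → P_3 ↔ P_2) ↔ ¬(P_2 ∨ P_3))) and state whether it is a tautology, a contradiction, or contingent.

contradiction

P_1 | P_2 | P_3 || φ
 0  |  0  |  0  || 0
 0  |  0  |  1  || 0
 0  |  1  |  0  || 0
 0  |  1  |  1  || 0
 1  |  0  |  0  || 0
 1  |  0  |  1  || 0
 1  |  1  |  0  || 0
 1  |  1  |  1  || 0
Every row is 0, so the formula is a contradiction.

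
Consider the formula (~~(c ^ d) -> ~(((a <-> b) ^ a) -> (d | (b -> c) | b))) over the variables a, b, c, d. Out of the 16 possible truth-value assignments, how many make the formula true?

  a   |   b   |   c   |   d   ||   φ  
False | False | False | False ||  True
False | False | False |  True || False
False | False |  True | False || False
False | False |  True |  True ||  True
False |  True | False | False ||  True
False |  True | False |  True || False
False |  True |  True | False || False
False |  True |  True |  True ||  True
 True | False | False | False ||  True
 True | False | False |  True || False
 True | False |  True | False || False
 True | False |  True |  True ||  True
 True |  True | False | False ||  True
 True |  True | False |  True || False
 True |  True |  True | False || False
 True |  True |  True |  True ||  True
The formula is true on 8 of the 16 rows.

8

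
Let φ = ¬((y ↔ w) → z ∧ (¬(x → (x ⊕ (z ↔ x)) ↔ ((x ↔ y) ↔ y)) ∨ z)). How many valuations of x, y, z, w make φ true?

  x   |   y   |   z   |   w   || (y ↔ w) | (z ↔ x) | (x ⊕ (z ↔ x)) | (x → (x ⊕ (z ↔ x))) | (x ↔ y) | ((x ↔ y) ↔ y) |   φ  
False | False | False | False ||   True  |   True  |      True     |         True        |   True  |     False     |  True
False | False | False |  True ||  False  |   True  |      True     |         True        |   True  |     False     | False
False | False |  True | False ||   True  |  False  |     False     |         True        |   True  |     False     | False
False | False |  True |  True ||  False  |  False  |     False     |         True        |   True  |     False     | False
False |  True | False | False ||  False  |   True  |      True     |         True        |  False  |     False     | False
False |  True | False |  True ||   True  |   True  |      True     |         True        |  False  |     False     |  True
False |  True |  True | False ||  False  |  False  |     False     |         True        |  False  |     False     | False
False |  True |  True |  True ||   True  |  False  |     False     |         True        |  False  |     False     | False
 True | False | False | False ||   True  |  False  |      True     |         True        |  False  |      True     |  True
 True | False | False |  True ||  False  |  False  |      True     |         True        |  False  |      True     | False
 True | False |  True | False ||   True  |   True  |     False     |        False        |  False  |      True     | False
 True | False |  True |  True ||  False  |   True  |     False     |        False        |  False  |      True     | False
 True |  True | False | False ||  False  |  False  |      True     |         True        |   True  |      True     | False
 True |  True | False |  True ||   True  |  False  |      True     |         True        |   True  |      True     |  True
 True |  True |  True | False ||  False  |   True  |     False     |        False        |   True  |      True     | False
 True |  True |  True |  True ||   True  |   True  |     False     |        False        |   True  |      True     | False
The formula is true on 4 of the 16 rows.

4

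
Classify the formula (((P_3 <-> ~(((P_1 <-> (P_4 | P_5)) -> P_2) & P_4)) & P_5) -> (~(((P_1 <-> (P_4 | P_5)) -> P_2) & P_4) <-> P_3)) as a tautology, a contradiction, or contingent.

tautology

P_1 | P_2 | P_3 | P_4 | P_5 | φ
--- | --- | --- | --- | --- | -
 0  |  0  |  0  |  0  |  0  | 1
 0  |  0  |  0  |  0  |  1  | 1
 0  |  0  |  0  |  1  |  0  | 1
 0  |  0  |  0  |  1  |  1  | 1
 0  |  0  |  1  |  0  |  0  | 1
 0  |  0  |  1  |  0  |  1  | 1
 0  |  0  |  1  |  1  |  0  | 1
 0  |  0  |  1  |  1  |  1  | 1
 0  |  1  |  0  |  0  |  0  | 1
 0  |  1  |  0  |  0  |  1  | 1
 0  |  1  |  0  |  1  |  0  | 1
 0  |  1  |  0  |  1  |  1  | 1
 0  |  1  |  1  |  0  |  0  | 1
 0  |  1  |  1  |  0  |  1  | 1
 0  |  1  |  1  |  1  |  0  | 1
 0  |  1  |  1  |  1  |  1  | 1
 1  |  0  |  0  |  0  |  0  | 1
 1  |  0  |  0  |  0  |  1  | 1
 1  |  0  |  0  |  1  |  0  | 1
 1  |  0  |  0  |  1  |  1  | 1
 1  |  0  |  1  |  0  |  0  | 1
 1  |  0  |  1  |  0  |  1  | 1
 1  |  0  |  1  |  1  |  0  | 1
 1  |  0  |  1  |  1  |  1  | 1
 1  |  1  |  0  |  0  |  0  | 1
 1  |  1  |  0  |  0  |  1  | 1
 1  |  1  |  0  |  1  |  0  | 1
 1  |  1  |  0  |  1  |  1  | 1
 1  |  1  |  1  |  0  |  0  | 1
 1  |  1  |  1  |  0  |  1  | 1
 1  |  1  |  1  |  1  |  0  | 1
 1  |  1  |  1  |  1  |  1  | 1
Every row is 1, so the formula is a tautology.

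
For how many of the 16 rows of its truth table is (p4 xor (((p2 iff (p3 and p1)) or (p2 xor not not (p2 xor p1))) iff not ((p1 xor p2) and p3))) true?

8

p1 | p2 | p3 | p4 || (p3 and p1) | (p2 iff (p3 and p1)) | (p2 xor p1) | not (p2 xor p1) | not not (p2 xor p1) | (p2 xor not not (p2 xor p1)) | (p1 xor p2) | ((p1 xor p2) and p3) | not ((p1 xor p2) and p3) | φ
T  | T  | T  | T  ||      T      |          T           |      F      |        T        |          F          |              T               |      F      |          F           |            T             | F
T  | T  | T  | F  ||      T      |          T           |      F      |        T        |          F          |              T               |      F      |          F           |            T             | T
T  | T  | F  | T  ||      F      |          F           |      F      |        T        |          F          |              T               |      F      |          F           |            T             | F
T  | T  | F  | F  ||      F      |          F           |      F      |        T        |          F          |              T               |      F      |          F           |            T             | T
T  | F  | T  | T  ||      T      |          F           |      T      |        F        |          T          |              T               |      T      |          T           |            F             | T
T  | F  | T  | F  ||      T      |          F           |      T      |        F        |          T          |              T               |      T      |          T           |            F             | F
T  | F  | F  | T  ||      F      |          T           |      T      |        F        |          T          |              T               |      T      |          F           |            T             | F
T  | F  | F  | F  ||      F      |          T           |      T      |        F        |          T          |              T               |      T      |          F           |            T             | T
F  | T  | T  | T  ||      F      |          F           |      T      |        F        |          T          |              F               |      T      |          T           |            F             | F
F  | T  | T  | F  ||      F      |          F           |      T      |        F        |          T          |              F               |      T      |          T           |            F             | T
F  | T  | F  | T  ||      F      |          F           |      T      |        F        |          T          |              F               |      T      |          F           |            T             | T
F  | T  | F  | F  ||      F      |          F           |      T      |        F        |          T          |              F               |      T      |          F           |            T             | F
F  | F  | T  | T  ||      F      |          T           |      F      |        T        |          F          |              F               |      F      |          F           |            T             | F
F  | F  | T  | F  ||      F      |          T           |      F      |        T        |          F          |              F               |      F      |          F           |            T             | T
F  | F  | F  | T  ||      F      |          T           |      F      |        T        |          F          |              F               |      F      |          F           |            T             | F
F  | F  | F  | F  ||      F      |          T           |      F      |        T        |          F          |              F               |      F      |          F           |            T             | T
The formula is true on 8 of the 16 rows.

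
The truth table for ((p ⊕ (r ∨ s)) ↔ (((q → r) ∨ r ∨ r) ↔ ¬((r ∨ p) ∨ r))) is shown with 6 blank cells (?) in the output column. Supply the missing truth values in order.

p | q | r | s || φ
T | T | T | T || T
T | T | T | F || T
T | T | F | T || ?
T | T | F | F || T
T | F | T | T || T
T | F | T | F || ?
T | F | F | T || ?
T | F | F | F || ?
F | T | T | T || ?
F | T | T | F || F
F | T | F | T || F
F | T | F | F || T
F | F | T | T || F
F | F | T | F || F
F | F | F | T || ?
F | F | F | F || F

Row p=T, q=T, r=F, s=T: (p ⊕ (r ∨ s)) = F, (((q → r) ∨ r ∨ r) ↔ ¬((r ∨ p) ∨ r)) = T, so the formula = F.
Row p=T, q=F, r=T, s=F: (p ⊕ (r ∨ s)) = F, (((q → r) ∨ r ∨ r) ↔ ¬((r ∨ p) ∨ r)) = F, so the formula = T.
Row p=T, q=F, r=F, s=T: (p ⊕ (r ∨ s)) = F, (((q → r) ∨ r ∨ r) ↔ ¬((r ∨ p) ∨ r)) = F, so the formula = T.
Row p=T, q=F, r=F, s=F: (p ⊕ (r ∨ s)) = T, (((q → r) ∨ r ∨ r) ↔ ¬((r ∨ p) ∨ r)) = F, so the formula = F.
Row p=F, q=T, r=T, s=T: (p ⊕ (r ∨ s)) = T, (((q → r) ∨ r ∨ r) ↔ ¬((r ∨ p) ∨ r)) = F, so the formula = F.
Row p=F, q=F, r=F, s=T: (p ⊕ (r ∨ s)) = T, (((q → r) ∨ r ∨ r) ↔ ¬((r ∨ p) ∨ r)) = T, so the formula = T.

F, T, T, F, F, T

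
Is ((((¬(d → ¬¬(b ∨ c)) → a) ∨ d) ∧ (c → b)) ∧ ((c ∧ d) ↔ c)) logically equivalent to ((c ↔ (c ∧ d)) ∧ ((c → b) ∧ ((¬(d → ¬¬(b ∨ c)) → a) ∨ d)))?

equivalent

a | b | c | d | φ | ψ
- | - | - | - | - | -
F | F | F | F | T | T
F | F | F | T | T | T
F | F | T | F | F | F
F | F | T | T | F | F
F | T | F | F | T | T
F | T | F | T | T | T
F | T | T | F | F | F
F | T | T | T | T | T
T | F | F | F | T | T
T | F | F | T | T | T
T | F | T | F | F | F
T | F | T | T | F | F
T | T | F | F | T | T
T | T | F | T | T | T
T | T | T | F | F | F
T | T | T | T | T | T
The columns for φ and ψ agree on every row, so they are logically equivalent.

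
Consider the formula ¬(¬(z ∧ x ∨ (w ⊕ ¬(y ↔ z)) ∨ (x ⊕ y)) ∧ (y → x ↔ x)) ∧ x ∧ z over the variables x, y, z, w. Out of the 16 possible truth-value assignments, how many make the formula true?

x | y | z | w || φ
1 | 1 | 1 | 1 || 1
1 | 1 | 1 | 0 || 1
1 | 1 | 0 | 1 || 0
1 | 1 | 0 | 0 || 0
1 | 0 | 1 | 1 || 1
1 | 0 | 1 | 0 || 1
1 | 0 | 0 | 1 || 0
1 | 0 | 0 | 0 || 0
0 | 1 | 1 | 1 || 0
0 | 1 | 1 | 0 || 0
0 | 1 | 0 | 1 || 0
0 | 1 | 0 | 0 || 0
0 | 0 | 1 | 1 || 0
0 | 0 | 1 | 0 || 0
0 | 0 | 0 | 1 || 0
0 | 0 | 0 | 0 || 0
The formula is true on 4 of the 16 rows.

4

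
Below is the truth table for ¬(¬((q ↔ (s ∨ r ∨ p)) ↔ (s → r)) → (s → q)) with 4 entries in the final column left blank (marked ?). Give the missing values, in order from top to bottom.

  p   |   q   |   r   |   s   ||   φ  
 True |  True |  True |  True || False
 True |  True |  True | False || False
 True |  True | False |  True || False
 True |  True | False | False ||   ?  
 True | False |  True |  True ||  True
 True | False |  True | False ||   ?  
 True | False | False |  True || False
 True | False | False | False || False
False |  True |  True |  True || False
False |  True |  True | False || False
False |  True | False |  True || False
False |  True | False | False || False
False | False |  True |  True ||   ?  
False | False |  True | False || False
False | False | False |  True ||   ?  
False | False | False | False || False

False, False, True, False

Row p=True, q=True, r=False, s=False: ¬((q ↔ (s ∨ r ∨ p)) ↔ (s → r)) = False, (s → q) = True, (¬((q ↔ (s ∨ r ∨ p)) ↔ (s → r)) → (s → q)) = True, so the formula = False.
Row p=True, q=False, r=True, s=False: ¬((q ↔ (s ∨ r ∨ p)) ↔ (s → r)) = True, (s → q) = True, (¬((q ↔ (s ∨ r ∨ p)) ↔ (s → r)) → (s → q)) = True, so the formula = False.
Row p=False, q=False, r=True, s=True: ¬((q ↔ (s ∨ r ∨ p)) ↔ (s → r)) = True, (s → q) = False, (¬((q ↔ (s ∨ r ∨ p)) ↔ (s → r)) → (s → q)) = False, so the formula = True.
Row p=False, q=False, r=False, s=True: ¬((q ↔ (s ∨ r ∨ p)) ↔ (s → r)) = False, (s → q) = False, (¬((q ↔ (s ∨ r ∨ p)) ↔ (s → r)) → (s → q)) = True, so the formula = False.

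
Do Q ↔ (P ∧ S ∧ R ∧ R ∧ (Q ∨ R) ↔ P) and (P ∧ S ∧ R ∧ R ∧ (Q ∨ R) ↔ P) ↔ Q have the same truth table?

P  Q  R  S  |  φ  ψ
T  T  T  T  |  T  T
T  T  T  F  |  F  F
T  T  F  T  |  F  F
T  T  F  F  |  F  F
T  F  T  T  |  F  F
T  F  T  F  |  T  T
T  F  F  T  |  T  T
T  F  F  F  |  T  T
F  T  T  T  |  T  T
F  T  T  F  |  T  T
F  T  F  T  |  T  T
F  T  F  F  |  T  T
F  F  T  T  |  F  F
F  F  T  F  |  F  F
F  F  F  T  |  F  F
F  F  F  F  |  F  F
The columns for φ and ψ agree on every row, so they are logically equivalent.

equivalent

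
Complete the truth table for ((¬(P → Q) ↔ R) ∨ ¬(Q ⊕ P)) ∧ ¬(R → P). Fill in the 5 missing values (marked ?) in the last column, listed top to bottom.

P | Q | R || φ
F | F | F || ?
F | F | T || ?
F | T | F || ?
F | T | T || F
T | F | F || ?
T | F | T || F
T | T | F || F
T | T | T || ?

F, T, F, F, F

Row P=F, Q=F, R=F: ((¬(P → Q) ↔ R) ∨ ¬(Q ⊕ P)) = T, ¬(R → P) = F, so the formula = F.
Row P=F, Q=F, R=T: ((¬(P → Q) ↔ R) ∨ ¬(Q ⊕ P)) = T, ¬(R → P) = T, so the formula = T.
Row P=F, Q=T, R=F: ((¬(P → Q) ↔ R) ∨ ¬(Q ⊕ P)) = T, ¬(R → P) = F, so the formula = F.
Row P=T, Q=F, R=F: ((¬(P → Q) ↔ R) ∨ ¬(Q ⊕ P)) = F, ¬(R → P) = F, so the formula = F.
Row P=T, Q=T, R=T: ((¬(P → Q) ↔ R) ∨ ¬(Q ⊕ P)) = T, ¬(R → P) = F, so the formula = F.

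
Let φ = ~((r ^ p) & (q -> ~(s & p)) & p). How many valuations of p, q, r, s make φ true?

13

  p   |   q   |   r   |   s   | (r ^ p) | (s & p) | ~(s & p) | (q -> ~(s & p)) |   φ  
----- | ----- | ----- | ----- | ------- | ------- | -------- | --------------- | -----
 True |  True |  True |  True |  False  |   True  |  False   |      False      |  True
 True |  True |  True | False |  False  |  False  |   True   |       True      |  True
 True |  True | False |  True |   True  |   True  |  False   |      False      |  True
 True |  True | False | False |   True  |  False  |   True   |       True      | False
 True | False |  True |  True |  False  |   True  |  False   |       True      |  True
 True | False |  True | False |  False  |  False  |   True   |       True      |  True
 True | False | False |  True |   True  |   True  |  False   |       True      | False
 True | False | False | False |   True  |  False  |   True   |       True      | False
False |  True |  True |  True |   True  |  False  |   True   |       True      |  True
False |  True |  True | False |   True  |  False  |   True   |       True      |  True
False |  True | False |  True |  False  |  False  |   True   |       True      |  True
False |  True | False | False |  False  |  False  |   True   |       True      |  True
False | False |  True |  True |   True  |  False  |   True   |       True      |  True
False | False |  True | False |   True  |  False  |   True   |       True      |  True
False | False | False |  True |  False  |  False  |   True   |       True      |  True
False | False | False | False |  False  |  False  |   True   |       True      |  True
The formula is true on 13 of the 16 rows.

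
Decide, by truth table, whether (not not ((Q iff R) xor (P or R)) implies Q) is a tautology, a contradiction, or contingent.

P | Q | R || (Q iff R) | (P or R) | ((Q iff R) xor (P or R)) | not ((Q iff R) xor (P or R)) | φ
1 | 1 | 1 ||     1     |    1     |            0             |              1               | 1
1 | 1 | 0 ||     0     |    1     |            1             |              0               | 1
1 | 0 | 1 ||     0     |    1     |            1             |              0               | 0
1 | 0 | 0 ||     1     |    1     |            0             |              1               | 1
0 | 1 | 1 ||     1     |    1     |            0             |              1               | 1
0 | 1 | 0 ||     0     |    0     |            0             |              1               | 1
0 | 0 | 1 ||     0     |    1     |            1             |              0               | 0
0 | 0 | 0 ||     1     |    0     |            1             |              0               | 0
5 of 8 rows are 1, so the formula is contingent.

contingent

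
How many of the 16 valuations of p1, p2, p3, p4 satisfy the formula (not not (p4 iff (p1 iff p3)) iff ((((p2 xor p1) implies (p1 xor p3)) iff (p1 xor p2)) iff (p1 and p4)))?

6

p1 | p2 | p3 | p4 || (p1 iff p3) | (p4 iff (p1 iff p3)) | not (p4 iff (p1 iff p3)) | not not (p4 iff (p1 iff p3)) | (p2 xor p1) | (p1 xor p3) | (p1 xor p2) | (p1 and p4) | φ
1  | 1  | 1  | 1  ||      1      |          1           |            0             |              1               |      0      |      0      |      0      |      1      | 0
1  | 1  | 1  | 0  ||      1      |          0           |            1             |              0               |      0      |      0      |      0      |      0      | 0
1  | 1  | 0  | 1  ||      0      |          0           |            1             |              0               |      0      |      1      |      0      |      1      | 1
1  | 1  | 0  | 0  ||      0      |          1           |            0             |              1               |      0      |      1      |      0      |      0      | 1
1  | 0  | 1  | 1  ||      1      |          1           |            0             |              1               |      1      |      0      |      1      |      1      | 0
1  | 0  | 1  | 0  ||      1      |          0           |            1             |              0               |      1      |      0      |      1      |      0      | 0
1  | 0  | 0  | 1  ||      0      |          0           |            1             |              0               |      1      |      1      |      1      |      1      | 0
1  | 0  | 0  | 0  ||      0      |          1           |            0             |              1               |      1      |      1      |      1      |      0      | 0
0  | 1  | 1  | 1  ||      0      |          0           |            1             |              0               |      1      |      1      |      1      |      0      | 1
0  | 1  | 1  | 0  ||      0      |          1           |            0             |              1               |      1      |      1      |      1      |      0      | 0
0  | 1  | 0  | 1  ||      1      |          1           |            0             |              1               |      1      |      0      |      1      |      0      | 1
0  | 1  | 0  | 0  ||      1      |          0           |            1             |              0               |      1      |      0      |      1      |      0      | 0
0  | 0  | 1  | 1  ||      0      |          0           |            1             |              0               |      0      |      1      |      0      |      0      | 0
0  | 0  | 1  | 0  ||      0      |          1           |            0             |              1               |      0      |      1      |      0      |      0      | 1
0  | 0  | 0  | 1  ||      1      |          1           |            0             |              1               |      0      |      0      |      0      |      0      | 1
0  | 0  | 0  | 0  ||      1      |          0           |            1             |              0               |      0      |      0      |      0      |      0      | 0
The formula is true on 6 of the 16 rows.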